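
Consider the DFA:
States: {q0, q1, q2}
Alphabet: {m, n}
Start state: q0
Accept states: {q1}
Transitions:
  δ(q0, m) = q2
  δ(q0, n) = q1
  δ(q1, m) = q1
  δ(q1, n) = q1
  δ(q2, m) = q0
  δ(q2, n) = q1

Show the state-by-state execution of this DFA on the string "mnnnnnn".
read 'm': q0 → q2
  read 'n': q2 → q1
  read 'n': q1 → q1
  read 'n': q1 → q1
  read 'n': q1 → q1
  read 'n': q1 → q1
  read 'n': q1 → q1
q0 -> q2 -> q1 -> q1 -> q1 -> q1 -> q1 -> q1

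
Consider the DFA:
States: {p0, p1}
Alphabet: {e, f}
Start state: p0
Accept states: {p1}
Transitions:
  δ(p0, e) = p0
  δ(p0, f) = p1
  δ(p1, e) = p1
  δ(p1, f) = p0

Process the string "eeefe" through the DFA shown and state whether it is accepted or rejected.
Processing string "eeefe":
  p0 --e--> p0
  p0 --e--> p0
  p0 --e--> p0
  p0 --f--> p1
  p1 --e--> p1
Final state: p1
Accept states: {p1}
Yes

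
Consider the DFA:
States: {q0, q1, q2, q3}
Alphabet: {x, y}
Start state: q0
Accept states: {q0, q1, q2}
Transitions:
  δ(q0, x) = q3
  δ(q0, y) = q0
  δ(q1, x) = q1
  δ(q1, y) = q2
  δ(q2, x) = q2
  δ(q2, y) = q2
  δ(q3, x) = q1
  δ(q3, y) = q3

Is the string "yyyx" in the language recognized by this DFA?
Processing string "yyyx":
  q0 --y--> q0
  q0 --y--> q0
  q0 --y--> q0
  q0 --x--> q3
Final state: q3
Accept states: {q0, q1, q2}
No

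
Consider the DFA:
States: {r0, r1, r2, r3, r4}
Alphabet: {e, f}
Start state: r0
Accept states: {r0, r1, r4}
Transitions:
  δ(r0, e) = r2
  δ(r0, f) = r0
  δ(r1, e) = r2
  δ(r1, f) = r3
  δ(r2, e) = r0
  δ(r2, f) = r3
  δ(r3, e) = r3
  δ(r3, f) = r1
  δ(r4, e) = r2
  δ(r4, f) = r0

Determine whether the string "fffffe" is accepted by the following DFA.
Processing string "fffffe":
  r0 --f--> r0
  r0 --f--> r0
  r0 --f--> r0
  r0 --f--> r0
  r0 --f--> r0
  r0 --e--> r2
Final state: r2
Accept states: {r0, r1, r4}
No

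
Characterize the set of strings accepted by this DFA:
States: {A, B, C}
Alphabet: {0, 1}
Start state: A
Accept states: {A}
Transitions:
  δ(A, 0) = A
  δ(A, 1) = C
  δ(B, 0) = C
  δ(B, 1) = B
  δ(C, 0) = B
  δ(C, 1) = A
Testing a few strings:
  '001' → reject
  '0' → accept
  '1111' → accept
  '00' → accept
State roles: A=value ≡ 0 (mod 3); B=value ≡ 2 (mod 3); C=value ≡ 1 (mod 3)
All binary strings representing a multiple of 3 (read in base 2; leading zeros allowed and ε counts as 0)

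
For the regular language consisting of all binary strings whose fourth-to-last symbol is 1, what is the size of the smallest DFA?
By Myhill–Nerode, count the distinguishable equivalence classes: 2^4 = 16 classes — the DFA must remember the last 4 symbols read; every pair of distinct length-4 suffixes is distinguishable by some continuation.
16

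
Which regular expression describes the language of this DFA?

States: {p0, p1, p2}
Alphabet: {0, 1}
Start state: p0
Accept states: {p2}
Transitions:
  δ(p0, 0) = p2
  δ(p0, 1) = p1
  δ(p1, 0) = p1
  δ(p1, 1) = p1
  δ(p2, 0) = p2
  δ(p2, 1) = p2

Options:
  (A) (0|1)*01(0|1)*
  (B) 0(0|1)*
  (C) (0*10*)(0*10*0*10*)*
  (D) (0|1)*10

Check each option against the DFA on short strings; one disagreement eliminates an option:
  (A) (0|1)*01(0|1)*: on '0' the DFA goes p0 → p2 and accepts (p2 ∈ Accept), but the regex does not match it → eliminate
  (B) 0(0|1)*: agrees with the DFA on every string of length ≤ 6
  (C) (0*10*)(0*10*0*10*)*: on '0' the DFA goes p0 → p2 and accepts (p2 ∈ Accept), but the regex does not match it → eliminate
  (D) (0|1)*10: on '0' the DFA goes p0 → p2 and accepts (p2 ∈ Accept), but the regex does not match it → eliminate
Only (B) is consistent with the DFA.
(B) 0(0|1)*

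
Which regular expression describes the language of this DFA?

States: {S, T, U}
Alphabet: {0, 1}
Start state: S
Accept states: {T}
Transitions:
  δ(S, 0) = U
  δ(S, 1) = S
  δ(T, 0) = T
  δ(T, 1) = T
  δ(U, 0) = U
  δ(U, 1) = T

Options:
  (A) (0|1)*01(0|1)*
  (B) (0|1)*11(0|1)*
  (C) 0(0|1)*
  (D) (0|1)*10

Check each option against the DFA on short strings; one disagreement eliminates an option:
  (A) (0|1)*01(0|1)*: agrees with the DFA on every string of length ≤ 6
  (B) (0|1)*11(0|1)*: on '01' the DFA goes S → U → T and accepts (T ∈ Accept), but the regex does not match it → eliminate
  (C) 0(0|1)*: on '0' the DFA goes S → U and rejects (U ∉ Accept), but the regex matches it → eliminate
  (D) (0|1)*10: on '01' the DFA goes S → U → T and accepts (T ∈ Accept), but the regex does not match it → eliminate
Only (A) is consistent with the DFA.
(A) (0|1)*01(0|1)*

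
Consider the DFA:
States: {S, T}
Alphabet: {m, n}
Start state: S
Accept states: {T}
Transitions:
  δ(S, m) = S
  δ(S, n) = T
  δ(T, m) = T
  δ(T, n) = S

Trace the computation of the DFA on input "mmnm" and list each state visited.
read 'm': S → S
  read 'm': S → S
  read 'n': S → T
  read 'm': T → T
S -> S -> S -> T -> T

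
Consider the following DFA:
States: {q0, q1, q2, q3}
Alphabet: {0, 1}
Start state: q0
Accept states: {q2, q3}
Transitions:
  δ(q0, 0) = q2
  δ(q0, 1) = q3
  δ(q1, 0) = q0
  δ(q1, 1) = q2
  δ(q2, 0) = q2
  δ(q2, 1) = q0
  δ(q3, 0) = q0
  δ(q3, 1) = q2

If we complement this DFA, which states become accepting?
Complement accept states = All states \ Original accept states
= {q0, q1, q2, q3} \ {q2, q3}
{q0, q1}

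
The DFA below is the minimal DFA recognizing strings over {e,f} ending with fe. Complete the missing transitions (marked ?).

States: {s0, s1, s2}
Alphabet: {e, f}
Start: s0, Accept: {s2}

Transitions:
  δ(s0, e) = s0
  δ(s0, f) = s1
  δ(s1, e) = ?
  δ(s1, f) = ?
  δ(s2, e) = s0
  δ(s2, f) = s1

From the language and accept set, identify what each state tracks — s0: no suffix match; s1: one trailing f; s2: suffix is fe.
Each missing δ(q, a) is the state matching the new tracked value after reading a.
δ(s1, e) = s2; δ(s1, f) = s1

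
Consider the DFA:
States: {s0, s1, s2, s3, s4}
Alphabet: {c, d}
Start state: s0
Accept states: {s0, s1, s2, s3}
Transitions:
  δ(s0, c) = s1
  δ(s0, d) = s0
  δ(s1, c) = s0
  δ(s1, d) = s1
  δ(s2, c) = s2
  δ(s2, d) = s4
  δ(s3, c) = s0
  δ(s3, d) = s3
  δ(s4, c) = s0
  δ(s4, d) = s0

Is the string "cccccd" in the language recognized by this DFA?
Processing string "cccccd":
  s0 --c--> s1
  s1 --c--> s0
  s0 --c--> s1
  s1 --c--> s0
  s0 --c--> s1
  s1 --d--> s1
Final state: s1
Accept states: {s0, s1, s2, s3}
Yes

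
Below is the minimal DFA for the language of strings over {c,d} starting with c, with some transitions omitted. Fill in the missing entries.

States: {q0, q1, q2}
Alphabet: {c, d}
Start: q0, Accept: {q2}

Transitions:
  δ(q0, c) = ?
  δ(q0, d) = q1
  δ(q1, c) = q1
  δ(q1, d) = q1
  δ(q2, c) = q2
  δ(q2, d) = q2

From the language and accept set, identify what each state tracks — q0: no input read; q1: started with d (dead); q2: started with c.
Each missing δ(q, a) is the state matching the new tracked value after reading a.
δ(q0, c) = q2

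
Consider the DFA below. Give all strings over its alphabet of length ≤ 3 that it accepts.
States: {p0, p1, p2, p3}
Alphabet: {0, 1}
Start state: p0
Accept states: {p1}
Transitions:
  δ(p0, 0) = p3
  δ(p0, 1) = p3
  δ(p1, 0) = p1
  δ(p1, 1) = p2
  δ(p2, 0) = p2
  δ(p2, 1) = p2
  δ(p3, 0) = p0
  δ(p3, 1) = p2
None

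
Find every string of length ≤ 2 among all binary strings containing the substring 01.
01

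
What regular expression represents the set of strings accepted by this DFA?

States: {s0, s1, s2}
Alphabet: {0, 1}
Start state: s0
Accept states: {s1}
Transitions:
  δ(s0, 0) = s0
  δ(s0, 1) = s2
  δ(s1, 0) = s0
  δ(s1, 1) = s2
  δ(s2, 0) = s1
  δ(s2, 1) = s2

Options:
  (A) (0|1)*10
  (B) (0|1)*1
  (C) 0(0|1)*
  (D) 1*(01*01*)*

Check each option against the DFA on short strings; one disagreement eliminates an option:
  (A) (0|1)*10: agrees with the DFA on every string of length ≤ 6
  (B) (0|1)*1: on '1' the DFA goes s0 → s2 and rejects (s2 ∉ Accept), but the regex matches it → eliminate
  (C) 0(0|1)*: on '0' the DFA goes s0 → s0 and rejects (s0 ∉ Accept), but the regex matches it → eliminate
  (D) 1*(01*01*)*: on ε the DFA stays in s0 and rejects (s0 ∉ Accept), but the regex matches it → eliminate
Only (A) is consistent with the DFA.
(A) (0|1)*10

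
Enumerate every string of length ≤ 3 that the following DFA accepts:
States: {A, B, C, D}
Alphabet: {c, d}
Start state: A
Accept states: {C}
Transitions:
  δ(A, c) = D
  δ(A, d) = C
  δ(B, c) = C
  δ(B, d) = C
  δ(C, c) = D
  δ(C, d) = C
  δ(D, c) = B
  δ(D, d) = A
d, dd, ccc, ccd, cdd, ddd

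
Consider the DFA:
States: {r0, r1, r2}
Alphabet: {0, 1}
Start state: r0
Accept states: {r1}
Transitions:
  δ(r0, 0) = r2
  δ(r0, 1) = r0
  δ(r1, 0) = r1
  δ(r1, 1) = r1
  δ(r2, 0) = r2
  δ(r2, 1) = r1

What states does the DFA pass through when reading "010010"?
read '0': r0 → r2
  read '1': r2 → r1
  read '0': r1 → r1
  read '0': r1 → r1
  read '1': r1 → r1
  read '0': r1 → r1
r0 -> r2 -> r1 -> r1 -> r1 -> r1 -> r1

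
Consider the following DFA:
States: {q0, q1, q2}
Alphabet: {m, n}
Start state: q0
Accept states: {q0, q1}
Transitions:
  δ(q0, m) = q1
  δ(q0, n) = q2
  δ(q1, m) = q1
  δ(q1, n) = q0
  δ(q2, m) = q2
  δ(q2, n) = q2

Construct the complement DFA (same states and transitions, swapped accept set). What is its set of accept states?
Complement accept states = All states \ Original accept states
= {q0, q1, q2} \ {q0, q1}
{q2}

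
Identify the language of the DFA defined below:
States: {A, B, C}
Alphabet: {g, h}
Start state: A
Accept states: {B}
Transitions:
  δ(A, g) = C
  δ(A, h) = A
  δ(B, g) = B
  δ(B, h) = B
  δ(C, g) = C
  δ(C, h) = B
Testing a few strings:
  'h' → reject
  'gghh' → accept
  'ggg' → reject
  'ghgg' → accept
State roles: A=no g seen yet; B=substring gh seen; C=seen a g, waiting for h
All strings over {g,h} containing the substring gh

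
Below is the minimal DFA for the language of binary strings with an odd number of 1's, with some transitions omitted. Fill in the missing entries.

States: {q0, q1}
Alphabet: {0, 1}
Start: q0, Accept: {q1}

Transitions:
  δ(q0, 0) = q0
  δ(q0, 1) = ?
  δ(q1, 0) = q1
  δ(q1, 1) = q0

From the language and accept set, identify what each state tracks — q0: even number of 1's so far; q1: odd number of 1's so far.
Each missing δ(q, a) is the state matching the new tracked value after reading a.
δ(q0, 1) = q1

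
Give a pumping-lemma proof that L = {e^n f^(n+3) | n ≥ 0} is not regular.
Assume L is regular with pumping length p. Idea: pumping the e-block breaks the fixed offset of 3.
Choose s = e^p f^(p+3) ∈ L. By the pumping lemma, s = xyz with |xy| ≤ p, |y| > 0, so y = e^k with k ≥ 1. Then xy²z = e^(p+k) f^(p+3). For this to be in L we would need p+3 = (p+k)+3, i.e. k = 0, contradicting k ≥ 1. So xy²z ∉ L.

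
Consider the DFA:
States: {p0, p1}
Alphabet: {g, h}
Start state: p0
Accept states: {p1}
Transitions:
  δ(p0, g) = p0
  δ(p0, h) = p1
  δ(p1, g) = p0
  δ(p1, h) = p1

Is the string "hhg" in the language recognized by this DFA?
Processing string "hhg":
  p0 --h--> p1
  p1 --h--> p1
  p1 --g--> p0
Final state: p0
Accept states: {p1}
No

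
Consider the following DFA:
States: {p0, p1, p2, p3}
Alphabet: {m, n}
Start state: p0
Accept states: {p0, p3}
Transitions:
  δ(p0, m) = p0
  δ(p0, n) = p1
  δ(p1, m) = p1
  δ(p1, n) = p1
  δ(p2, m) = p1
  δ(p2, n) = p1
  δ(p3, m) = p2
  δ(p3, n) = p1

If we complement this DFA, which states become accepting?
Complement accept states = All states \ Original accept states
= {p0, p1, p2, p3} \ {p0, p3}
{p1, p2}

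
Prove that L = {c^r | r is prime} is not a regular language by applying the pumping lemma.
Assume L is regular with pumping length p. Idea: pumping by a suitable count produces a composite length.
Let q be a prime with q ≥ p and choose s = c^q ∈ L. By the pumping lemma, s = xyz with |xy| ≤ p, |y| = k ≥ 1. Take i = q+1: |xy^(q+1)z| = q + q·k = q(1+k). Since q ≥ 2 and 1+k ≥ 2, q(1+k) is composite, so xy^(q+1)z ∉ L.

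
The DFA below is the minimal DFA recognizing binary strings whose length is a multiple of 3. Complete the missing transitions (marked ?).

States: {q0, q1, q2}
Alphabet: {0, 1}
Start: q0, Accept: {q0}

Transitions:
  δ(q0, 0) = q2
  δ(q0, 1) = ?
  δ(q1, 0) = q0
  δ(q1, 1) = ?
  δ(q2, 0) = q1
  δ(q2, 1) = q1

From the language and accept set, identify what each state tracks — q0: length ≡ 0 (mod 3); q1: length ≡ 2 (mod 3); q2: length ≡ 1 (mod 3).
Each missing δ(q, a) is the state matching the new tracked value after reading a.
δ(q0, 1) = q2; δ(q1, 1) = q0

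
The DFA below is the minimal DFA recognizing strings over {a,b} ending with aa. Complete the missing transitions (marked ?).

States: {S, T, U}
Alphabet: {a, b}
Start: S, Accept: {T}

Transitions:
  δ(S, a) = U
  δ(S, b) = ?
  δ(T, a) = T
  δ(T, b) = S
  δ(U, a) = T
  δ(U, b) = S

From the language and accept set, identify what each state tracks — S: last symbol not a; T: two trailing a's; U: one trailing a.
Each missing δ(q, a) is the state matching the new tracked value after reading a.
δ(S, b) = S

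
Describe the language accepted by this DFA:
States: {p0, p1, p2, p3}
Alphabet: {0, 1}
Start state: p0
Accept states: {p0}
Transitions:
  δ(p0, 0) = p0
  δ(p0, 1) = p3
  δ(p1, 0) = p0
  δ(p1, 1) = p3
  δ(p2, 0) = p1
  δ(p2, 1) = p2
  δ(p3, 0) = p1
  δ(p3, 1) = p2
Testing a few strings:
  '11' → reject
  '1' → reject
  '10' → reject
  '00' → accept
State roles: p0=value ≡ 0 (mod 4); p1=value ≡ 2 (mod 4); p2=value ≡ 3 (mod 4); p3=value ≡ 1 (mod 4)
All binary strings representing a multiple of 4 (read in base 2; leading zeros allowed and ε counts as 0)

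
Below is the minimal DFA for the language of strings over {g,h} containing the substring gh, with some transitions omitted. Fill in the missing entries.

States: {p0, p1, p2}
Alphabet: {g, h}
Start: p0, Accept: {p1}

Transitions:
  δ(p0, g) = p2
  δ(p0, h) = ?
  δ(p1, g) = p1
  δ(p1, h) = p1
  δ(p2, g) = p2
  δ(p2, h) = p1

From the language and accept set, identify what each state tracks — p0: no g seen yet; p1: substring gh seen; p2: seen a g, waiting for h.
Each missing δ(q, a) is the state matching the new tracked value after reading a.
δ(p0, h) = p0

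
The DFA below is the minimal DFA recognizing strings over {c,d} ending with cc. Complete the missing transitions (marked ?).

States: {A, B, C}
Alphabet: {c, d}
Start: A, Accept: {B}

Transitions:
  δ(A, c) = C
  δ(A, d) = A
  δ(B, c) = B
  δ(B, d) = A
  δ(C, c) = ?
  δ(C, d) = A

From the language and accept set, identify what each state tracks — A: last symbol not c; B: two trailing c's; C: one trailing c.
Each missing δ(q, a) is the state matching the new tracked value after reading a.
δ(C, c) = B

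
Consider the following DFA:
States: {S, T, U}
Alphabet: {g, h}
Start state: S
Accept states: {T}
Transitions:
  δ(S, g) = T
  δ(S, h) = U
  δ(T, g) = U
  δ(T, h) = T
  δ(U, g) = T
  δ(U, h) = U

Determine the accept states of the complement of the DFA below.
Complement accept states = All states \ Original accept states
= {S, T, U} \ {T}
{S, U}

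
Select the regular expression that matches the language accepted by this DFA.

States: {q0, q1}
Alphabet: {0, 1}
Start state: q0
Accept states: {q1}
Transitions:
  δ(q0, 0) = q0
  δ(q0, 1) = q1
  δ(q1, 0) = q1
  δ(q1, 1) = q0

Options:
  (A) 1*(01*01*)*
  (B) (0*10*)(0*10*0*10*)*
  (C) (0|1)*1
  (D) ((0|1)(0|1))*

Check each option against the DFA on short strings; one disagreement eliminates an option:
  (A) 1*(01*01*)*: on ε the DFA stays in q0 and rejects (q0 ∉ Accept), but the regex matches it → eliminate
  (B) (0*10*)(0*10*0*10*)*: agrees with the DFA on every string of length ≤ 6
  (C) (0|1)*1: on '10' the DFA goes q0 → q1 → q1 and accepts (q1 ∈ Accept), but the regex does not match it → eliminate
  (D) ((0|1)(0|1))*: on ε the DFA stays in q0 and rejects (q0 ∉ Accept), but the regex matches it → eliminate
Only (B) is consistent with the DFA.
(B) (0*10*)(0*10*0*10*)*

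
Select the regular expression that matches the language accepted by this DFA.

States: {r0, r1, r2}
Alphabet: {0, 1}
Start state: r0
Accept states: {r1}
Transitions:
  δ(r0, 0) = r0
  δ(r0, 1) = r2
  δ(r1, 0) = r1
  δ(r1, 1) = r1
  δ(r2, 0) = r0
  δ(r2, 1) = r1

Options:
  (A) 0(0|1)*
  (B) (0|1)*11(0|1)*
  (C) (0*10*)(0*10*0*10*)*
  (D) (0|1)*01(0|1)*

Check each option against the DFA on short strings; one disagreement eliminates an option:
  (A) 0(0|1)*: on '0' the DFA goes r0 → r0 and rejects (r0 ∉ Accept), but the regex matches it → eliminate
  (B) (0|1)*11(0|1)*: agrees with the DFA on every string of length ≤ 6
  (C) (0*10*)(0*10*0*10*)*: on '1' the DFA goes r0 → r2 and rejects (r2 ∉ Accept), but the regex matches it → eliminate
  (D) (0|1)*01(0|1)*: on '01' the DFA goes r0 → r0 → r2 and rejects (r2 ∉ Accept), but the regex matches it → eliminate
Only (B) is consistent with the DFA.
(B) (0|1)*11(0|1)*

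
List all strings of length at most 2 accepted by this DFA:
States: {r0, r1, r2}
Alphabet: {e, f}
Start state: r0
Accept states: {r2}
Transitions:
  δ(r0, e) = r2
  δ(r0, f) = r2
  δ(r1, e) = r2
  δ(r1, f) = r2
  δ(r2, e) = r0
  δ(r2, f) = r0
e, f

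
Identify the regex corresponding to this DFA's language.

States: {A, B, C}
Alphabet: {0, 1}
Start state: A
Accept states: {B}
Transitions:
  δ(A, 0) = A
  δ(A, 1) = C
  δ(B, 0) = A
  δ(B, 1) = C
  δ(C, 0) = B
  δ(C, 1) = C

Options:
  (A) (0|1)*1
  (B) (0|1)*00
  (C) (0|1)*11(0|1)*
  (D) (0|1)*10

Check each option against the DFA on short strings; one disagreement eliminates an option:
  (A) (0|1)*1: on '1' the DFA goes A → C and rejects (C ∉ Accept), but the regex matches it → eliminate
  (B) (0|1)*00: on '00' the DFA goes A → A → A and rejects (A ∉ Accept), but the regex matches it → eliminate
  (C) (0|1)*11(0|1)*: on '10' the DFA goes A → C → B and accepts (B ∈ Accept), but the regex does not match it → eliminate
  (D) (0|1)*10: agrees with the DFA on every string of length ≤ 6
Only (D) is consistent with the DFA.
(D) (0|1)*10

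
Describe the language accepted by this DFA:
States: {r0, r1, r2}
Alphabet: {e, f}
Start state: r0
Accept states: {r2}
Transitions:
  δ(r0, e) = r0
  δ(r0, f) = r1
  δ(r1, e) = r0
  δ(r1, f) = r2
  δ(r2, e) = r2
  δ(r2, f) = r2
Testing a few strings:
  'feff' → accept
  'ff' → accept
  'efe' → reject
  'eef' → reject
State roles: r0=no progress toward ff; r1=one trailing f; r2=substring ff seen
All strings over {e,f} containing the substring ff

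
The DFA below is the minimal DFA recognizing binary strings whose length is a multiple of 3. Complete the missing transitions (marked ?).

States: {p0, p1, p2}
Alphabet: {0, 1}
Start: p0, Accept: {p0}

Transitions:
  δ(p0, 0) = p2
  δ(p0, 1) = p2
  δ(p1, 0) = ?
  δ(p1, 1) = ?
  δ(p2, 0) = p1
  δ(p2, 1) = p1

From the language and accept set, identify what each state tracks — p0: length ≡ 0 (mod 3); p1: length ≡ 2 (mod 3); p2: length ≡ 1 (mod 3).
Each missing δ(q, a) is the state matching the new tracked value after reading a.
δ(p1, 0) = p0; δ(p1, 1) = p0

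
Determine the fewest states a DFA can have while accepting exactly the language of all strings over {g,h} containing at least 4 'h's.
By Myhill–Nerode, count the distinguishable equivalence classes: 5 classes — having seen 0, 1, …, 3, or ≥4 copies of 'h'; any two classes i < j (j ≤ 4) are distinguished by the string h^(4−j), which takes class j to 4 copies (accepted) but leaves class i below 4 (rejected).
5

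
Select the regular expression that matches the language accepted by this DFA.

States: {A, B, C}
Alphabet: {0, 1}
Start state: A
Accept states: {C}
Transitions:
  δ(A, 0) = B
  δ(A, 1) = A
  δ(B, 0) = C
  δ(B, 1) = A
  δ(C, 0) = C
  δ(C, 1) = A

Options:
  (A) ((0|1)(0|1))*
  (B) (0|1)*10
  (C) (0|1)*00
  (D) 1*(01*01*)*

Check each option against the DFA on short strings; one disagreement eliminates an option:
  (A) ((0|1)(0|1))*: on ε the DFA stays in A and rejects (A ∉ Accept), but the regex matches it → eliminate
  (B) (0|1)*10: on '00' the DFA goes A → B → C and accepts (C ∈ Accept), but the regex does not match it → eliminate
  (C) (0|1)*00: agrees with the DFA on every string of length ≤ 6
  (D) 1*(01*01*)*: on ε the DFA stays in A and rejects (A ∉ Accept), but the regex matches it → eliminate
Only (C) is consistent with the DFA.
(C) (0|1)*00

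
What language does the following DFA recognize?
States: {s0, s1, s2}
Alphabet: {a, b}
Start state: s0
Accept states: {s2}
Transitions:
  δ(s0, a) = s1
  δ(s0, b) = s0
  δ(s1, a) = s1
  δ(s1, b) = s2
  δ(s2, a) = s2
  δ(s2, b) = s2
Testing a few strings:
  'bab' → accept
  'aaba' → accept
  'ba' → reject
  'bbbb' → reject
State roles: s0=no a seen yet; s1=seen a a, waiting for b; s2=substring ab seen
All strings over {a,b} containing the substring ab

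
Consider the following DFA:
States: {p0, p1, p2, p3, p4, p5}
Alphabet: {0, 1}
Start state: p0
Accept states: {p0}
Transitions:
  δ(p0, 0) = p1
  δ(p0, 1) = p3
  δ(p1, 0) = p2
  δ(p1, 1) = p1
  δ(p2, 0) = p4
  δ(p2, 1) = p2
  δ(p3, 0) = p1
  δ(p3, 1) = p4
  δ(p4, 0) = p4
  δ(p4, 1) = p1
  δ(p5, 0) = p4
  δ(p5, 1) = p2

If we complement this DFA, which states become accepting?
Complement accept states = All states \ Original accept states
= {p0, p1, p2, p3, p4, p5} \ {p0}
{p1, p2, p3, p4, p5}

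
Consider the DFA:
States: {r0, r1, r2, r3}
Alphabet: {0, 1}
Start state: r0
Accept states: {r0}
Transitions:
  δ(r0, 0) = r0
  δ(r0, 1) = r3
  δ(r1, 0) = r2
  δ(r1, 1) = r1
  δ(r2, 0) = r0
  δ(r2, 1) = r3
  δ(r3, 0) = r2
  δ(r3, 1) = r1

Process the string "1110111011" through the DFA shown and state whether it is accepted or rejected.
Processing string "1110111011":
  r0 --1--> r3
  r3 --1--> r1
  r1 --1--> r1
  r1 --0--> r2
  r2 --1--> r3
  r3 --1--> r1
  r1 --1--> r1
  r1 --0--> r2
  r2 --1--> r3
  r3 --1--> r1
Final state: r1
Accept states: {r0}
No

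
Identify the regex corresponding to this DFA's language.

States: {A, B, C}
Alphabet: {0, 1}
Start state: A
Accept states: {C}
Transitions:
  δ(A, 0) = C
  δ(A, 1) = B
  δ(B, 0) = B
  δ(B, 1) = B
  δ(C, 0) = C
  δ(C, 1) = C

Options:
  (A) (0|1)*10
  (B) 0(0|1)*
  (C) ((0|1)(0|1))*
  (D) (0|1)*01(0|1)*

Check each option against the DFA on short strings; one disagreement eliminates an option:
  (A) (0|1)*10: on '0' the DFA goes A → C and accepts (C ∈ Accept), but the regex does not match it → eliminate
  (B) 0(0|1)*: agrees with the DFA on every string of length ≤ 6
  (C) ((0|1)(0|1))*: on ε the DFA stays in A and rejects (A ∉ Accept), but the regex matches it → eliminate
  (D) (0|1)*01(0|1)*: on '0' the DFA goes A → C and accepts (C ∈ Accept), but the regex does not match it → eliminate
Only (B) is consistent with the DFA.
(B) 0(0|1)*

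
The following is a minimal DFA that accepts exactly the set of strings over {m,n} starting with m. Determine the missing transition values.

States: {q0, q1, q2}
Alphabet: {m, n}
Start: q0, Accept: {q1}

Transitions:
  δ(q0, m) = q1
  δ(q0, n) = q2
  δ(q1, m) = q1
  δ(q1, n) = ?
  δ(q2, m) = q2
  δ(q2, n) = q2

From the language and accept set, identify what each state tracks — q0: no input read; q1: started with m; q2: started with n (dead).
Each missing δ(q, a) is the state matching the new tracked value after reading a.
δ(q1, n) = q1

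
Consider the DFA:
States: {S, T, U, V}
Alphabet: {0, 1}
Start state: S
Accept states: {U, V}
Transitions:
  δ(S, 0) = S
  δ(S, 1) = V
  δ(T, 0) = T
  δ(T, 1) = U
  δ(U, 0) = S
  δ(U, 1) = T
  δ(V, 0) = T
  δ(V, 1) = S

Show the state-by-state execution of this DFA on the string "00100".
read '0': S → S
  read '0': S → S
  read '1': S → V
  read '0': V → T
  read '0': T → T
S -> S -> S -> V -> T -> T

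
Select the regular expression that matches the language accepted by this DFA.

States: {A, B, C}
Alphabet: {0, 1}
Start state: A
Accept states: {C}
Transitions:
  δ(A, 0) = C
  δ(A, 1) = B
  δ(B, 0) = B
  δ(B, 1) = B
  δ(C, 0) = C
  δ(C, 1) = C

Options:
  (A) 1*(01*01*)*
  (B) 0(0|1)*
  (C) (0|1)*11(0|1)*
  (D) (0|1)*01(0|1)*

Check each option against the DFA on short strings; one disagreement eliminates an option:
  (A) 1*(01*01*)*: on ε the DFA stays in A and rejects (A ∉ Accept), but the regex matches it → eliminate
  (B) 0(0|1)*: agrees with the DFA on every string of length ≤ 6
  (C) (0|1)*11(0|1)*: on '0' the DFA goes A → C and accepts (C ∈ Accept), but the regex does not match it → eliminate
  (D) (0|1)*01(0|1)*: on '0' the DFA goes A → C and accepts (C ∈ Accept), but the regex does not match it → eliminate
Only (B) is consistent with the DFA.
(B) 0(0|1)*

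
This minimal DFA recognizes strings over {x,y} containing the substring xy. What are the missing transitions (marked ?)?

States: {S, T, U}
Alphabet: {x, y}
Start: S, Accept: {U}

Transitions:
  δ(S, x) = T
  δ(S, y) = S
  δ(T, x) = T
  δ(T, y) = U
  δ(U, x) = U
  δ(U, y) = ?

From the language and accept set, identify what each state tracks — S: no x seen yet; T: seen a x, waiting for y; U: substring xy seen.
Each missing δ(q, a) is the state matching the new tracked value after reading a.
δ(U, y) = U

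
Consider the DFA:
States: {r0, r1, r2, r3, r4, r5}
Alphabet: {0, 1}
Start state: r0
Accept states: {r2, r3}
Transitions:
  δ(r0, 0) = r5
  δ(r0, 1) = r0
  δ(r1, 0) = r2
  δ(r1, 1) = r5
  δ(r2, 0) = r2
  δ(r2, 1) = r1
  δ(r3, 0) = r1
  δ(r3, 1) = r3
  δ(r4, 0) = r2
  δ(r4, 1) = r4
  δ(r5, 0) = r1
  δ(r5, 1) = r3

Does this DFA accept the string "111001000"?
Processing string "111001000":
  r0 --1--> r0
  r0 --1--> r0
  r0 --1--> r0
  r0 --0--> r5
  r5 --0--> r1
  r1 --1--> r5
  r5 --0--> r1
  r1 --0--> r2
  r2 --0--> r2
Final state: r2
Accept states: {r2, r3}
Yes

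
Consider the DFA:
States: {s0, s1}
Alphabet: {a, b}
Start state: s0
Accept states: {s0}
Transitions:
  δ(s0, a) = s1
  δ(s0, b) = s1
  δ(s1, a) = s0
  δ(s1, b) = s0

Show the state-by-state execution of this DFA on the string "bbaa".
read 'b': s0 → s1
  read 'b': s1 → s0
  read 'a': s0 → s1
  read 'a': s1 → s0
s0 -> s1 -> s0 -> s1 -> s0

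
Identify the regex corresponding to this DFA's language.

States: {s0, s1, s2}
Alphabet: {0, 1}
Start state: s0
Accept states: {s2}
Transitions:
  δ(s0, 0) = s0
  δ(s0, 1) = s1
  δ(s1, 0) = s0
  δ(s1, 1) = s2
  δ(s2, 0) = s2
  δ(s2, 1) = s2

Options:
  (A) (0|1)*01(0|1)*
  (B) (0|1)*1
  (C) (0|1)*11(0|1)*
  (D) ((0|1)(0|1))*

Check each option against the DFA on short strings; one disagreement eliminates an option:
  (A) (0|1)*01(0|1)*: on '01' the DFA goes s0 → s0 → s1 and rejects (s1 ∉ Accept), but the regex matches it → eliminate
  (B) (0|1)*1: on '1' the DFA goes s0 → s1 and rejects (s1 ∉ Accept), but the regex matches it → eliminate
  (C) (0|1)*11(0|1)*: agrees with the DFA on every string of length ≤ 6
  (D) ((0|1)(0|1))*: on ε the DFA stays in s0 and rejects (s0 ∉ Accept), but the regex matches it → eliminate
Only (C) is consistent with the DFA.
(C) (0|1)*11(0|1)*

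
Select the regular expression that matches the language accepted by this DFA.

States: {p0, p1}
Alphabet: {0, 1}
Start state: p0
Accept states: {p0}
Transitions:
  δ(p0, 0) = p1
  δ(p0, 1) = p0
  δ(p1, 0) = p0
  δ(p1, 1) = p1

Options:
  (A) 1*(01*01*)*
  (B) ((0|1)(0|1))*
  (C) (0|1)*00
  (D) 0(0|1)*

Check each option against the DFA on short strings; one disagreement eliminates an option:
  (A) 1*(01*01*)*: agrees with the DFA on every string of length ≤ 6
  (B) ((0|1)(0|1))*: on '1' the DFA goes p0 → p0 and accepts (p0 ∈ Accept), but the regex does not match it → eliminate
  (C) (0|1)*00: on ε the DFA stays in p0 and accepts (p0 ∈ Accept), but the regex does not match it → eliminate
  (D) 0(0|1)*: on ε the DFA stays in p0 and accepts (p0 ∈ Accept), but the regex does not match it → eliminate
Only (A) is consistent with the DFA.
(A) 1*(01*01*)*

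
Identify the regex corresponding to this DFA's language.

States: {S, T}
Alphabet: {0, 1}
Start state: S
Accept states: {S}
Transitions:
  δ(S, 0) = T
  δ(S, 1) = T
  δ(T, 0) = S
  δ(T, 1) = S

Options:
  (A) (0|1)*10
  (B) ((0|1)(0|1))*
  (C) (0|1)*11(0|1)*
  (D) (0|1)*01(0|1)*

Check each option against the DFA on short strings; one disagreement eliminates an option:
  (A) (0|1)*10: on ε the DFA stays in S and accepts (S ∈ Accept), but the regex does not match it → eliminate
  (B) ((0|1)(0|1))*: agrees with the DFA on every string of length ≤ 6
  (C) (0|1)*11(0|1)*: on ε the DFA stays in S and accepts (S ∈ Accept), but the regex does not match it → eliminate
  (D) (0|1)*01(0|1)*: on ε the DFA stays in S and accepts (S ∈ Accept), but the regex does not match it → eliminate
Only (B) is consistent with the DFA.
(B) ((0|1)(0|1))*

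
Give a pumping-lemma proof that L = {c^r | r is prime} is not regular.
Assume L is regular with pumping length p. Idea: pumping by a suitable count produces a composite length.
Let q be a prime with q ≥ p and choose s = c^q ∈ L. By the pumping lemma, s = xyz with |xy| ≤ p, |y| = k ≥ 1. Take i = q+1: |xy^(q+1)z| = q + q·k = q(1+k). Since q ≥ 2 and 1+k ≥ 2, q(1+k) is composite, so xy^(q+1)z ∉ L.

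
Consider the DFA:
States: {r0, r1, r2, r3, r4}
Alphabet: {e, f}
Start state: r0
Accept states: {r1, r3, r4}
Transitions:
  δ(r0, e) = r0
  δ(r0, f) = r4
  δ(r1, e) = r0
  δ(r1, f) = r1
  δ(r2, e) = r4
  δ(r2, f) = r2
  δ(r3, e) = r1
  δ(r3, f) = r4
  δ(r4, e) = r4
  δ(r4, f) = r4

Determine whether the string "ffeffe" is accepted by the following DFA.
Processing string "ffeffe":
  r0 --f--> r4
  r4 --f--> r4
  r4 --e--> r4
  r4 --f--> r4
  r4 --f--> r4
  r4 --e--> r4
Final state: r4
Accept states: {r1, r3, r4}
Yes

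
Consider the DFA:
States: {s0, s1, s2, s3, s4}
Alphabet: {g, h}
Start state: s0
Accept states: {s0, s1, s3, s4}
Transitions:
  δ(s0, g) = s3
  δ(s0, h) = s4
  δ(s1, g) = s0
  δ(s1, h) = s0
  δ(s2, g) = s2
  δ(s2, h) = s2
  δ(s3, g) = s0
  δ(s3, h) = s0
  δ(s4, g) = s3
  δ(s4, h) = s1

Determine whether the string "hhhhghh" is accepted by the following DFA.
Processing string "hhhhghh":
  s0 --h--> s4
  s4 --h--> s1
  s1 --h--> s0
  s0 --h--> s4
  s4 --g--> s3
  s3 --h--> s0
  s0 --h--> s4
Final state: s4
Accept states: {s0, s1, s3, s4}
Yes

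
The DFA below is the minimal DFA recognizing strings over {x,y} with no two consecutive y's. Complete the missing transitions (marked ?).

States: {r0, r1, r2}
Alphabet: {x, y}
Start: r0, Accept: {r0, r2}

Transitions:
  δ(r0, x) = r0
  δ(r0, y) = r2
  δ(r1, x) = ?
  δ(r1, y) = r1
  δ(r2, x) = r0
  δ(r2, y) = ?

From the language and accept set, identify what each state tracks — r0: last symbol not y (ok); r1: saw yy (dead); r2: last symbol y (ok).
Each missing δ(q, a) is the state matching the new tracked value after reading a.
δ(r1, x) = r1; δ(r2, y) = r1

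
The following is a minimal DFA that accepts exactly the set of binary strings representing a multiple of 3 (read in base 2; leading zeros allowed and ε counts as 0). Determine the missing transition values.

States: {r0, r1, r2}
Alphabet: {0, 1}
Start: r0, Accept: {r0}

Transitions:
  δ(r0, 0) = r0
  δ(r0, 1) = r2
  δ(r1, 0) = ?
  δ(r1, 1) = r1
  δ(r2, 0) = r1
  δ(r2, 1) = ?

From the language and accept set, identify what each state tracks — r0: value ≡ 0 (mod 3); r1: value ≡ 2 (mod 3); r2: value ≡ 1 (mod 3).
Each missing δ(q, a) is the state matching the new tracked value after reading a.
δ(r1, 0) = r2; δ(r2, 1) = r0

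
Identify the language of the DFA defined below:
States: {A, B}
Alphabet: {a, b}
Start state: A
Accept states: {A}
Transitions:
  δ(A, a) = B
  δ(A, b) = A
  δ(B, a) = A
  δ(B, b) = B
Testing a few strings:
  'aab' → accept
  'bb' → accept
  'ba' → reject
  'b' → accept
State roles: A=even number of a's so far; B=odd number of a's so far
All strings over {a,b} with an even number of a's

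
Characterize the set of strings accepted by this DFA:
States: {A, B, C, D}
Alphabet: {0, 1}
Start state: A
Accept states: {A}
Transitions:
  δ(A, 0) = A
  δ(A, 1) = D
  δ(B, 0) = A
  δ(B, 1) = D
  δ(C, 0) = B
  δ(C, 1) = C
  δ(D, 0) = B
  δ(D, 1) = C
Testing a few strings:
  '1011' → reject
  '0' → accept
  '11' → reject
  '111' → reject
State roles: A=value ≡ 0 (mod 4); B=value ≡ 2 (mod 4); C=value ≡ 3 (mod 4); D=value ≡ 1 (mod 4)
All binary strings representing a multiple of 4 (read in base 2; leading zeros allowed and ε counts as 0)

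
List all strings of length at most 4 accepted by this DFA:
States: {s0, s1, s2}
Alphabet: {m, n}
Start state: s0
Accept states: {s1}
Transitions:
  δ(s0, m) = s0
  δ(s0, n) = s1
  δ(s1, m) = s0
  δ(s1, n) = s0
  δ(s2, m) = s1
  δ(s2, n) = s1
n, mn, mmn, nmn, nnn, mmmn, mnmn, mnnn, nmmn, nnmn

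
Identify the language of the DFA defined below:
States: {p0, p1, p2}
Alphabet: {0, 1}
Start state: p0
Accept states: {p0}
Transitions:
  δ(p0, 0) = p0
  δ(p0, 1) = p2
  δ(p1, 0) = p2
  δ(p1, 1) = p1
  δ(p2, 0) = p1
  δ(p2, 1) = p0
Testing a few strings:
  '0' → accept
  '1' → reject
  '001' → reject
  '010' → reject
State roles: p0=value ≡ 0 (mod 3); p1=value ≡ 2 (mod 3); p2=value ≡ 1 (mod 3)
All binary strings representing a multiple of 3 (read in base 2; leading zeros allowed and ε counts as 0)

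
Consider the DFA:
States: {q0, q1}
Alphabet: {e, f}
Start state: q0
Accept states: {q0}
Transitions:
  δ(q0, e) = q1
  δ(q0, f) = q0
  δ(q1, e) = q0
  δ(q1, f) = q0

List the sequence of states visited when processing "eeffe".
read 'e': q0 → q1
  read 'e': q1 → q0
  read 'f': q0 → q0
  read 'f': q0 → q0
  read 'e': q0 → q1
q0 -> q1 -> q0 -> q0 -> q0 -> q1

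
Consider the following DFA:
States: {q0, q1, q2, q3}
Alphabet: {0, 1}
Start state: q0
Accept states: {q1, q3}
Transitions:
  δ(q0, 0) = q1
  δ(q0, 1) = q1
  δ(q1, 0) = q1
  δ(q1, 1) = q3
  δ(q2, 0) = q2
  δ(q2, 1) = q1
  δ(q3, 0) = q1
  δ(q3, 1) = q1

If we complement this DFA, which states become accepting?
Complement accept states = All states \ Original accept states
= {q0, q1, q2, q3} \ {q1, q3}
{q0, q2}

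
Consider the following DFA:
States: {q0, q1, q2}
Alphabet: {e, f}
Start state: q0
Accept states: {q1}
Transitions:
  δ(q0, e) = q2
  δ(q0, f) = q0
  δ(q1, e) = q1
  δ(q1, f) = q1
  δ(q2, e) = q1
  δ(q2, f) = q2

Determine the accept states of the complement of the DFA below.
Complement accept states = All states \ Original accept states
= {q0, q1, q2} \ {q1}
{q0, q2}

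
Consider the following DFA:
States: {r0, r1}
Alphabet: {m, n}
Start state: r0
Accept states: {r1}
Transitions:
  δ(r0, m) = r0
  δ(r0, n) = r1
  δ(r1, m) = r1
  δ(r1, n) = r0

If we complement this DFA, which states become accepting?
Complement accept states = All states \ Original accept states
= {r0, r1} \ {r1}
{r0}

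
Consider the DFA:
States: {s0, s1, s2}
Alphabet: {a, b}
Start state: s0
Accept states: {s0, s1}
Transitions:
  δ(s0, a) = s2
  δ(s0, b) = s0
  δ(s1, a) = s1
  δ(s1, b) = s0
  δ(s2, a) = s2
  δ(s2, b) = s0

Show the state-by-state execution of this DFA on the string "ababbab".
read 'a': s0 → s2
  read 'b': s2 → s0
  read 'a': s0 → s2
  read 'b': s2 → s0
  read 'b': s0 → s0
  read 'a': s0 → s2
  read 'b': s2 → s0
s0 -> s2 -> s0 -> s2 -> s0 -> s0 -> s2 -> s0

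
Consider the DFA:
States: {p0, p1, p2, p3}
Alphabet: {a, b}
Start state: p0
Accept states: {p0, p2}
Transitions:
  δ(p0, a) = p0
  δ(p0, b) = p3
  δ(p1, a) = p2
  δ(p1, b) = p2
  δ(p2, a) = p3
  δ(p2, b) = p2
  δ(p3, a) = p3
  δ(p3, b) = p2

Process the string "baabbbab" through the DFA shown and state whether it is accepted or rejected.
Processing string "baabbbab":
  p0 --b--> p3
  p3 --a--> p3
  p3 --a--> p3
  p3 --b--> p2
  p2 --b--> p2
  p2 --b--> p2
  p2 --a--> p3
  p3 --b--> p2
Final state: p2
Accept states: {p0, p2}
Yes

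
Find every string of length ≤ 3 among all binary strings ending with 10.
10, 010, 110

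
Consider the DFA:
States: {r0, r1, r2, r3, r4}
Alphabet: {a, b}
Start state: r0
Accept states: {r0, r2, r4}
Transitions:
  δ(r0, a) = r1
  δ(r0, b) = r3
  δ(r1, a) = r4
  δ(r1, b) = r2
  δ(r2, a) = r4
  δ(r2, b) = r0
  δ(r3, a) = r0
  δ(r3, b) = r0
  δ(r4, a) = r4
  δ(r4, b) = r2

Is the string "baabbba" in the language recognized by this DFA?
Processing string "baabbba":
  r0 --b--> r3
  r3 --a--> r0
  r0 --a--> r1
  r1 --b--> r2
  r2 --b--> r0
  r0 --b--> r3
  r3 --a--> r0
Final state: r0
Accept states: {r0, r2, r4}
Yes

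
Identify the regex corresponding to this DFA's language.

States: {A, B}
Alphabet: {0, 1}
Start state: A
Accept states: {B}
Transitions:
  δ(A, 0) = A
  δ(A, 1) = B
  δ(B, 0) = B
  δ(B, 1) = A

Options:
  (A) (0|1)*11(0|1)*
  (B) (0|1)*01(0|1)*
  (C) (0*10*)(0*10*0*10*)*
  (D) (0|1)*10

Check each option against the DFA on short strings; one disagreement eliminates an option:
  (A) (0|1)*11(0|1)*: on '1' the DFA goes A → B and accepts (B ∈ Accept), but the regex does not match it → eliminate
  (B) (0|1)*01(0|1)*: on '1' the DFA goes A → B and accepts (B ∈ Accept), but the regex does not match it → eliminate
  (C) (0*10*)(0*10*0*10*)*: agrees with the DFA on every string of length ≤ 6
  (D) (0|1)*10: on '1' the DFA goes A → B and accepts (B ∈ Accept), but the regex does not match it → eliminate
Only (C) is consistent with the DFA.
(C) (0*10*)(0*10*0*10*)*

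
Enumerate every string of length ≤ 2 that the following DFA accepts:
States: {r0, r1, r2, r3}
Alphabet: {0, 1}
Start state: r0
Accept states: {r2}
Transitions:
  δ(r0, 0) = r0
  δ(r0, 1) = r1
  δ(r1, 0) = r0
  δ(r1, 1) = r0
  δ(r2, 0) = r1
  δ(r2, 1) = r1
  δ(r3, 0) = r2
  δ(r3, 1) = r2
None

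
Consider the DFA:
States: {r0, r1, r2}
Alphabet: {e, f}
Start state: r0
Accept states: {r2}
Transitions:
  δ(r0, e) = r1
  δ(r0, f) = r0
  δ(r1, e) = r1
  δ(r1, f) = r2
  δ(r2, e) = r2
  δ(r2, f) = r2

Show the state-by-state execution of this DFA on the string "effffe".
read 'e': r0 → r1
  read 'f': r1 → r2
  read 'f': r2 → r2
  read 'f': r2 → r2
  read 'f': r2 → r2
  read 'e': r2 → r2
r0 -> r1 -> r2 -> r2 -> r2 -> r2 -> r2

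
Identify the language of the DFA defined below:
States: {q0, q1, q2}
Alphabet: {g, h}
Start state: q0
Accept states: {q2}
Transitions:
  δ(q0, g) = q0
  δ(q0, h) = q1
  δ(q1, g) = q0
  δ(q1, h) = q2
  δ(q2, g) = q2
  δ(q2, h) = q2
Testing a few strings:
  'gg' → reject
  'gggh' → reject
  'g' → reject
  'ggh' → reject
State roles: q0=no progress toward hh; q1=one trailing h; q2=substring hh seen
All strings over {g,h} containing the substring hh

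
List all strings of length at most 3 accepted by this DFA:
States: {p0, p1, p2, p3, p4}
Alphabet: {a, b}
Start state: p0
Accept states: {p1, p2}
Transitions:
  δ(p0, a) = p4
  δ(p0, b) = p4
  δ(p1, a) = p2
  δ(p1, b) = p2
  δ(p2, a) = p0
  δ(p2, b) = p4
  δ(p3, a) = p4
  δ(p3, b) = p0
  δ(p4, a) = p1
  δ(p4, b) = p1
aa, ab, ba, bb, aaa, aab, aba, abb, baa, bab, bba, bbb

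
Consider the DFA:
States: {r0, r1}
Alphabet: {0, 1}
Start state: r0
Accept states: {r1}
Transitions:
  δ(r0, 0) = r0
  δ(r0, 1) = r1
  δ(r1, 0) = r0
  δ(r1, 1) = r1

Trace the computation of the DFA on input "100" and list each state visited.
read '1': r0 → r1
  read '0': r1 → r0
  read '0': r0 → r0
r0 -> r1 -> r0 -> r0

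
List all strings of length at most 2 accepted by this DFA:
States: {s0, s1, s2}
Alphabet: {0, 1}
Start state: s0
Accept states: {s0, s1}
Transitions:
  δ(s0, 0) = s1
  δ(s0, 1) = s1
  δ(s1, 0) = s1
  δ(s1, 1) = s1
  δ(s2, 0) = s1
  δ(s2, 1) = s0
ε, 0, 1, 00, 01, 10, 11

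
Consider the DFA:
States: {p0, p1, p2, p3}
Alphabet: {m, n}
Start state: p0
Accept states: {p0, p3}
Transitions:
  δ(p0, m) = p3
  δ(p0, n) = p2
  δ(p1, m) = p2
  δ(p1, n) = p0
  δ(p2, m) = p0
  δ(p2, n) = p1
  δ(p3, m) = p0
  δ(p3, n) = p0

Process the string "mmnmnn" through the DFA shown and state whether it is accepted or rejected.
Processing string "mmnmnn":
  p0 --m--> p3
  p3 --m--> p0
  p0 --n--> p2
  p2 --m--> p0
  p0 --n--> p2
  p2 --n--> p1
Final state: p1
Accept states: {p0, p3}
No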